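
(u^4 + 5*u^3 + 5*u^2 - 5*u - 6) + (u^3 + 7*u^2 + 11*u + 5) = u^4 + 6*u^3 + 12*u^2 + 6*u - 1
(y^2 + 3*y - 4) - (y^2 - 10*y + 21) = 13*y - 25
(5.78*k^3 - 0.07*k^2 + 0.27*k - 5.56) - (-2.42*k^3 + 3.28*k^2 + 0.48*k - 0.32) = 8.2*k^3 - 3.35*k^2 - 0.21*k - 5.24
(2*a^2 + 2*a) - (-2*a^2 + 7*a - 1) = 4*a^2 - 5*a + 1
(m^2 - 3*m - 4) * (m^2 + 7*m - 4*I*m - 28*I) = m^4 + 4*m^3 - 4*I*m^3 - 25*m^2 - 16*I*m^2 - 28*m + 100*I*m + 112*I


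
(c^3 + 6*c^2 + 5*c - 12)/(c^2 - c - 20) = (c^2 + 2*c - 3)/(c - 5)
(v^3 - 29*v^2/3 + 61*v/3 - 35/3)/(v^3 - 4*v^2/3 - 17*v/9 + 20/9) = 3*(v - 7)/(3*v + 4)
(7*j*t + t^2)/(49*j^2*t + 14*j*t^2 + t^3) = 1/(7*j + t)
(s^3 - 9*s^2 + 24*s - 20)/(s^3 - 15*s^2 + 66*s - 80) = (s - 2)/(s - 8)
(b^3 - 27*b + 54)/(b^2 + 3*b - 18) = b - 3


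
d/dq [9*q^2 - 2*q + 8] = 18*q - 2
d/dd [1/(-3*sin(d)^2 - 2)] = 12*sin(2*d)/(7 - 3*cos(2*d))^2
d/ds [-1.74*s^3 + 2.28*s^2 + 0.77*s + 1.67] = -5.22*s^2 + 4.56*s + 0.77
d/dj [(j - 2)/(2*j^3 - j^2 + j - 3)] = (2*j^3 - j^2 + j - (j - 2)*(6*j^2 - 2*j + 1) - 3)/(2*j^3 - j^2 + j - 3)^2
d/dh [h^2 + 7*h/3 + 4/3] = 2*h + 7/3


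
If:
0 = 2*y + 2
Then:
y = -1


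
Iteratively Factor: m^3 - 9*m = (m + 3)*(m^2 - 3*m) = (m - 3)*(m + 3)*(m)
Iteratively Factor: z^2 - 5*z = (z)*(z - 5)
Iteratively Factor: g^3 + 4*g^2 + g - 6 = (g + 3)*(g^2 + g - 2) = (g - 1)*(g + 3)*(g + 2)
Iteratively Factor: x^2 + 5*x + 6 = (x + 3)*(x + 2)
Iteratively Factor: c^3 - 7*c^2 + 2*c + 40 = (c + 2)*(c^2 - 9*c + 20) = (c - 4)*(c + 2)*(c - 5)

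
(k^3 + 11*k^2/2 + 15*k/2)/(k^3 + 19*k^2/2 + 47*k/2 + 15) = k*(k + 3)/(k^2 + 7*k + 6)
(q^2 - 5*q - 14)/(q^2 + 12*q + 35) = (q^2 - 5*q - 14)/(q^2 + 12*q + 35)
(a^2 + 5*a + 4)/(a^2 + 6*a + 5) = (a + 4)/(a + 5)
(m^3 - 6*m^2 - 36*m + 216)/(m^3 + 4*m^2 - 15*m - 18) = (m^2 - 12*m + 36)/(m^2 - 2*m - 3)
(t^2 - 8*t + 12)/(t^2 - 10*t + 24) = (t - 2)/(t - 4)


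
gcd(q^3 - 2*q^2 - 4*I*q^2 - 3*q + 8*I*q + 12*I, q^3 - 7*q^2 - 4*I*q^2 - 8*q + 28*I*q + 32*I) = q^2 + q*(1 - 4*I) - 4*I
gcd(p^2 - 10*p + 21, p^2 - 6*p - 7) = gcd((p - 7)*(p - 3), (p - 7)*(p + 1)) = p - 7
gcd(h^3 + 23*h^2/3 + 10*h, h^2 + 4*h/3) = h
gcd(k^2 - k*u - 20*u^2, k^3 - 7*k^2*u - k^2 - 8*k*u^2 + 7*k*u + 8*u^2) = 1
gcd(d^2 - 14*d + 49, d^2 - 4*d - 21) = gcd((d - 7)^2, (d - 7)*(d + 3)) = d - 7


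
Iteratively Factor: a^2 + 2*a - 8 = (a - 2)*(a + 4)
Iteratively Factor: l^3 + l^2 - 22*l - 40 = (l + 4)*(l^2 - 3*l - 10) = (l - 5)*(l + 4)*(l + 2)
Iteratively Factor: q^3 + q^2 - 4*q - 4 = (q + 1)*(q^2 - 4) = (q - 2)*(q + 1)*(q + 2)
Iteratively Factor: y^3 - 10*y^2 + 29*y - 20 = (y - 1)*(y^2 - 9*y + 20) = (y - 4)*(y - 1)*(y - 5)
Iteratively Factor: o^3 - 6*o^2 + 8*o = (o - 2)*(o^2 - 4*o) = o*(o - 2)*(o - 4)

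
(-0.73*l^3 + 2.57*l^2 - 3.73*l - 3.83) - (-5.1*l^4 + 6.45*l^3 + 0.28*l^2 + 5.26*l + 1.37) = 5.1*l^4 - 7.18*l^3 + 2.29*l^2 - 8.99*l - 5.2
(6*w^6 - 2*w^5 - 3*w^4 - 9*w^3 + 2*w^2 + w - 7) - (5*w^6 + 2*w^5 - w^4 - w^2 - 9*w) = w^6 - 4*w^5 - 2*w^4 - 9*w^3 + 3*w^2 + 10*w - 7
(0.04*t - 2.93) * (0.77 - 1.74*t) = -0.0696*t^2 + 5.129*t - 2.2561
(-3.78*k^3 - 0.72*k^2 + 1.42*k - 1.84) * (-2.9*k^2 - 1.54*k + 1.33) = 10.962*k^5 + 7.9092*k^4 - 8.0366*k^3 + 2.1916*k^2 + 4.7222*k - 2.4472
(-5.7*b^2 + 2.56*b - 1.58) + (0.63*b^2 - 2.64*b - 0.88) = -5.07*b^2 - 0.0800000000000001*b - 2.46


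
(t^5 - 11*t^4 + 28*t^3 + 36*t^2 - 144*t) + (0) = t^5 - 11*t^4 + 28*t^3 + 36*t^2 - 144*t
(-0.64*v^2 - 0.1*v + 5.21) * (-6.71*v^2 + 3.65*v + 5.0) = 4.2944*v^4 - 1.665*v^3 - 38.5241*v^2 + 18.5165*v + 26.05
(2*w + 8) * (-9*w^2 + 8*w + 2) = -18*w^3 - 56*w^2 + 68*w + 16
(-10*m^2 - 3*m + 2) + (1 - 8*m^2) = -18*m^2 - 3*m + 3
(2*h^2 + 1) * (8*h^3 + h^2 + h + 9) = 16*h^5 + 2*h^4 + 10*h^3 + 19*h^2 + h + 9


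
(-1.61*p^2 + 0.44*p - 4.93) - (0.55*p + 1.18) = -1.61*p^2 - 0.11*p - 6.11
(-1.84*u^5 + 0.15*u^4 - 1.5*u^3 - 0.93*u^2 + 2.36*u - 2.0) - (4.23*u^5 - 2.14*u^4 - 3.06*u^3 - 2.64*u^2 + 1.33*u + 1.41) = -6.07*u^5 + 2.29*u^4 + 1.56*u^3 + 1.71*u^2 + 1.03*u - 3.41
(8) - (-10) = 18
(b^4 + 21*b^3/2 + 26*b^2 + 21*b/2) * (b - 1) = b^5 + 19*b^4/2 + 31*b^3/2 - 31*b^2/2 - 21*b/2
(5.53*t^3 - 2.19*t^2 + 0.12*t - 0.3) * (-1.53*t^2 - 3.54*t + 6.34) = -8.4609*t^5 - 16.2255*t^4 + 42.6292*t^3 - 13.8504*t^2 + 1.8228*t - 1.902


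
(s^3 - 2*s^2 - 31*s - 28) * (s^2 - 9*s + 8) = s^5 - 11*s^4 - 5*s^3 + 235*s^2 + 4*s - 224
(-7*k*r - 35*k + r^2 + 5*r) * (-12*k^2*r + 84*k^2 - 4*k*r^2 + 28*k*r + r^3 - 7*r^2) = 84*k^3*r^2 - 168*k^3*r - 2940*k^3 + 16*k^2*r^3 - 32*k^2*r^2 - 560*k^2*r - 11*k*r^4 + 22*k*r^3 + 385*k*r^2 + r^5 - 2*r^4 - 35*r^3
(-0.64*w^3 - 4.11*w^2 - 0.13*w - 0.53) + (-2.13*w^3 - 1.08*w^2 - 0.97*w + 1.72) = -2.77*w^3 - 5.19*w^2 - 1.1*w + 1.19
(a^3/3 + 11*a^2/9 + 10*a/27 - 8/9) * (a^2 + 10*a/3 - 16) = a^5/3 + 7*a^4/3 - 8*a^3/9 - 1556*a^2/81 - 80*a/9 + 128/9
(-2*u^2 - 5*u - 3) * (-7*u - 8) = 14*u^3 + 51*u^2 + 61*u + 24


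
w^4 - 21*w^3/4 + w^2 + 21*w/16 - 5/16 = (w - 5)*(w - 1/2)*(w - 1/4)*(w + 1/2)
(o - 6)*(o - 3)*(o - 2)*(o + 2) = o^4 - 9*o^3 + 14*o^2 + 36*o - 72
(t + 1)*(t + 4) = t^2 + 5*t + 4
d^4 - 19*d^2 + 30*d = d*(d - 3)*(d - 2)*(d + 5)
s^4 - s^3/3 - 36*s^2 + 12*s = s*(s - 6)*(s - 1/3)*(s + 6)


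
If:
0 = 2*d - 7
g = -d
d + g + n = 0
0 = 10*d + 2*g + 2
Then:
No Solution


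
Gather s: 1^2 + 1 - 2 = 0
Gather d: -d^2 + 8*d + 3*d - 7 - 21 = -d^2 + 11*d - 28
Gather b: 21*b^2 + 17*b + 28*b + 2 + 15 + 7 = 21*b^2 + 45*b + 24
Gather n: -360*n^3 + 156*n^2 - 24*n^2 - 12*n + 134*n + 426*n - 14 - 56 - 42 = -360*n^3 + 132*n^2 + 548*n - 112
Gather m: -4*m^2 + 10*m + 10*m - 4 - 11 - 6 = -4*m^2 + 20*m - 21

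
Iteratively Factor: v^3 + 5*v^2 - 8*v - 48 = (v + 4)*(v^2 + v - 12) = (v + 4)^2*(v - 3)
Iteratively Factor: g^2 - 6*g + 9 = (g - 3)*(g - 3)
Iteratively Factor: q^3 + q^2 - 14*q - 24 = (q + 3)*(q^2 - 2*q - 8) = (q - 4)*(q + 3)*(q + 2)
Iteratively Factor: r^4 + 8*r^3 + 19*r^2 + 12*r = (r)*(r^3 + 8*r^2 + 19*r + 12) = r*(r + 4)*(r^2 + 4*r + 3) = r*(r + 3)*(r + 4)*(r + 1)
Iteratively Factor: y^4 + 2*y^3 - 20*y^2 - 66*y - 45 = (y + 3)*(y^3 - y^2 - 17*y - 15) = (y - 5)*(y + 3)*(y^2 + 4*y + 3) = (y - 5)*(y + 3)^2*(y + 1)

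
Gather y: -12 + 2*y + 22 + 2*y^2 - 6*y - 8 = 2*y^2 - 4*y + 2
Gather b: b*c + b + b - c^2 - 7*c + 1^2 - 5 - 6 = b*(c + 2) - c^2 - 7*c - 10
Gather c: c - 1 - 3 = c - 4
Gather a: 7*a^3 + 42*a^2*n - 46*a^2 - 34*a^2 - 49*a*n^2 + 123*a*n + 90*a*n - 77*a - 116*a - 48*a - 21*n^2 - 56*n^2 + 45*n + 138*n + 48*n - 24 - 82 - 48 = 7*a^3 + a^2*(42*n - 80) + a*(-49*n^2 + 213*n - 241) - 77*n^2 + 231*n - 154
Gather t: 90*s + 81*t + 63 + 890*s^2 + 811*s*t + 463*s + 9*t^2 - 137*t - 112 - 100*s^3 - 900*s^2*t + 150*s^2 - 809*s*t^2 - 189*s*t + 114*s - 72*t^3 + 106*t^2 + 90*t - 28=-100*s^3 + 1040*s^2 + 667*s - 72*t^3 + t^2*(115 - 809*s) + t*(-900*s^2 + 622*s + 34) - 77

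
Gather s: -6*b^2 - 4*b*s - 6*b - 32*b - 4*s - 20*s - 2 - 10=-6*b^2 - 38*b + s*(-4*b - 24) - 12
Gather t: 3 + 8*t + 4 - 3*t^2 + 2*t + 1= -3*t^2 + 10*t + 8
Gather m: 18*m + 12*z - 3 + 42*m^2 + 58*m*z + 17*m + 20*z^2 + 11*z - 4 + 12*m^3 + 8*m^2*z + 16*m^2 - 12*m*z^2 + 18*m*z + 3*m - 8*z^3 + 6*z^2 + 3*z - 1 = 12*m^3 + m^2*(8*z + 58) + m*(-12*z^2 + 76*z + 38) - 8*z^3 + 26*z^2 + 26*z - 8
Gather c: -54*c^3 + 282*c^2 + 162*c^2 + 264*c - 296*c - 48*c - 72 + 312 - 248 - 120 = -54*c^3 + 444*c^2 - 80*c - 128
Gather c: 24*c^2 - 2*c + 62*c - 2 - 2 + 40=24*c^2 + 60*c + 36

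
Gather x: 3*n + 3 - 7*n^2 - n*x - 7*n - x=-7*n^2 - 4*n + x*(-n - 1) + 3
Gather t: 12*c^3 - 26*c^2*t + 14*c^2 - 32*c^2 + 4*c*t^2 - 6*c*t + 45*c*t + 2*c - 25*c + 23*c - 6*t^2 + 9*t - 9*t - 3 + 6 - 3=12*c^3 - 18*c^2 + t^2*(4*c - 6) + t*(-26*c^2 + 39*c)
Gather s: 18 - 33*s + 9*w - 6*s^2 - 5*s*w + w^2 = -6*s^2 + s*(-5*w - 33) + w^2 + 9*w + 18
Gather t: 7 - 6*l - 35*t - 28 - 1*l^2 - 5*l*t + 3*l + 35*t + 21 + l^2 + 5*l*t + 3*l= 0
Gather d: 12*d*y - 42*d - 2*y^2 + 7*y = d*(12*y - 42) - 2*y^2 + 7*y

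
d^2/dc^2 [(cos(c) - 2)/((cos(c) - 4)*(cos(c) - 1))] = (-(1 - cos(2*c))^2/4 - 29*cos(c)/2 - 2*cos(2*c) + cos(3*c)/2 + 43)/((cos(c) - 4)^3*(cos(c) - 1)^2)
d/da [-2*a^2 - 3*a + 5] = -4*a - 3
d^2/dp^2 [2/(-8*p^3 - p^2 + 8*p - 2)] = 4*((24*p + 1)*(8*p^3 + p^2 - 8*p + 2) - 4*(12*p^2 + p - 4)^2)/(8*p^3 + p^2 - 8*p + 2)^3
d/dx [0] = 0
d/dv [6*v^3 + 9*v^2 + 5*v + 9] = 18*v^2 + 18*v + 5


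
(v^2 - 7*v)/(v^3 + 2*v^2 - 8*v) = (v - 7)/(v^2 + 2*v - 8)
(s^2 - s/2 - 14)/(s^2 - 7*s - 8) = (-s^2 + s/2 + 14)/(-s^2 + 7*s + 8)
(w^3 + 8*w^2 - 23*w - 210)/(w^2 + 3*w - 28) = (w^2 + w - 30)/(w - 4)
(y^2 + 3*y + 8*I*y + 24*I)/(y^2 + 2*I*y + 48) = (y + 3)/(y - 6*I)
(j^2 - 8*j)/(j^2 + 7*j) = (j - 8)/(j + 7)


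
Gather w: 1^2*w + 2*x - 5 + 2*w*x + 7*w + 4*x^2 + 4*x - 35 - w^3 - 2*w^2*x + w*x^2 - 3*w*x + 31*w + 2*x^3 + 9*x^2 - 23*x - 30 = -w^3 - 2*w^2*x + w*(x^2 - x + 39) + 2*x^3 + 13*x^2 - 17*x - 70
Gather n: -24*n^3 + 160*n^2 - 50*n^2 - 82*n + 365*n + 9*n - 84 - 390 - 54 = -24*n^3 + 110*n^2 + 292*n - 528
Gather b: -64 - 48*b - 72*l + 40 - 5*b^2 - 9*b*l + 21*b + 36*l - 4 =-5*b^2 + b*(-9*l - 27) - 36*l - 28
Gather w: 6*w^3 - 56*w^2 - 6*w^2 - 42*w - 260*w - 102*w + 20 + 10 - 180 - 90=6*w^3 - 62*w^2 - 404*w - 240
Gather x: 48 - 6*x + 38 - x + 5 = 91 - 7*x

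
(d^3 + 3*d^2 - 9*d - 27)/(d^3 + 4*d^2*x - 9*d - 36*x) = (d + 3)/(d + 4*x)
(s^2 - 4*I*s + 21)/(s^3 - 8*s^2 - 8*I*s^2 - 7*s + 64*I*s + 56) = (s + 3*I)/(s^2 - s*(8 + I) + 8*I)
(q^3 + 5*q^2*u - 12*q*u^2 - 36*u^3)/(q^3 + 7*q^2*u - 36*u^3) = (q^2 - q*u - 6*u^2)/(q^2 + q*u - 6*u^2)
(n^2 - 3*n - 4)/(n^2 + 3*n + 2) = (n - 4)/(n + 2)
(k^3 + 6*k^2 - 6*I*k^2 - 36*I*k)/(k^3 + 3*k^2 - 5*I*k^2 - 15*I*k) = (k^2 + 6*k*(1 - I) - 36*I)/(k^2 + k*(3 - 5*I) - 15*I)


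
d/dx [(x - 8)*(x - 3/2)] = 2*x - 19/2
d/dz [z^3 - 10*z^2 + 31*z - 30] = 3*z^2 - 20*z + 31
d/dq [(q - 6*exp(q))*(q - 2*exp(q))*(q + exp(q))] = -7*q^2*exp(q) + 3*q^2 + 8*q*exp(2*q) - 14*q*exp(q) + 36*exp(3*q) + 4*exp(2*q)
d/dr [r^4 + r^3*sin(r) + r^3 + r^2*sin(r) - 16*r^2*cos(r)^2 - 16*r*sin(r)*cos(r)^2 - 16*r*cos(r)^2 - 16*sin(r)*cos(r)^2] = r^3*cos(r) + 4*r^3 + 3*r^2*sin(r) + 16*r^2*sin(2*r) + r^2*cos(r) + 3*r^2 + 2*r*sin(r) - 4*r*cos(r) - 12*r*cos(3*r) - 16*sqrt(2)*r*cos(2*r + pi/4) - 16*r + 12*sin(r) - 4*sin(3*r) - 16*sqrt(2)*sin(r + pi/4) + 12*cos(r) - 8*cos(2*r) - 12*cos(3*r) - 8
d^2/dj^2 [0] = 0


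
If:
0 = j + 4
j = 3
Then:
No Solution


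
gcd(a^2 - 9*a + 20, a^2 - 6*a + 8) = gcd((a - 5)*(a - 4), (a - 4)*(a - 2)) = a - 4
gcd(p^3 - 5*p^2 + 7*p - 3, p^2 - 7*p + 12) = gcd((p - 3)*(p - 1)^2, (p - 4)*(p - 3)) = p - 3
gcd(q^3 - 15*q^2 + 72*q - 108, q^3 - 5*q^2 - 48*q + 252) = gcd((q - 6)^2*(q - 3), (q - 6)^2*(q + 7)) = q^2 - 12*q + 36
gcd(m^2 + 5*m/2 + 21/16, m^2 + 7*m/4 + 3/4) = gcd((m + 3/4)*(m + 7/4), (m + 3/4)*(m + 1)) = m + 3/4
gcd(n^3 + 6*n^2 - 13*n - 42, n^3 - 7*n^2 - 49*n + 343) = n + 7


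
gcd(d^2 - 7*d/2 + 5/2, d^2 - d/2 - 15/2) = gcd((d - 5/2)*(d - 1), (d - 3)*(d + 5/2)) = 1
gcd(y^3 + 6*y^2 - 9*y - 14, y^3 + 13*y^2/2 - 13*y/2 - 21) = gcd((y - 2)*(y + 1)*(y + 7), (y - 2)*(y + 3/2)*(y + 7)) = y^2 + 5*y - 14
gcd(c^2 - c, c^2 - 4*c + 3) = c - 1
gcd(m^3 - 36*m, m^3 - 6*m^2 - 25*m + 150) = m - 6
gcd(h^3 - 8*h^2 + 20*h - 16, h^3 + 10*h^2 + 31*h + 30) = 1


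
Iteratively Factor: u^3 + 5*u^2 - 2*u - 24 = (u + 4)*(u^2 + u - 6) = (u + 3)*(u + 4)*(u - 2)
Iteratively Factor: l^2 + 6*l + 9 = (l + 3)*(l + 3)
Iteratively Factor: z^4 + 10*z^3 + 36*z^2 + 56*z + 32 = (z + 2)*(z^3 + 8*z^2 + 20*z + 16) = (z + 2)^2*(z^2 + 6*z + 8) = (z + 2)^2*(z + 4)*(z + 2)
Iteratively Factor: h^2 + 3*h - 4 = (h + 4)*(h - 1)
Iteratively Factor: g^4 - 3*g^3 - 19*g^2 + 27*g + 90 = (g + 2)*(g^3 - 5*g^2 - 9*g + 45) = (g - 3)*(g + 2)*(g^2 - 2*g - 15) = (g - 5)*(g - 3)*(g + 2)*(g + 3)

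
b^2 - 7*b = b*(b - 7)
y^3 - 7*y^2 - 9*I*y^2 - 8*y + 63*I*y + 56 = (y - 7)*(y - 8*I)*(y - I)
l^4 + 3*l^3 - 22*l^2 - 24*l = l*(l - 4)*(l + 1)*(l + 6)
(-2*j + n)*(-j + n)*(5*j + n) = 10*j^3 - 13*j^2*n + 2*j*n^2 + n^3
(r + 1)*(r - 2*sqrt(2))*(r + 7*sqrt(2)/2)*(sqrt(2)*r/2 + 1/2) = sqrt(2)*r^4/2 + sqrt(2)*r^3/2 + 2*r^3 - 25*sqrt(2)*r^2/4 + 2*r^2 - 25*sqrt(2)*r/4 - 7*r - 7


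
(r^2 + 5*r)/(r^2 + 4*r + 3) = r*(r + 5)/(r^2 + 4*r + 3)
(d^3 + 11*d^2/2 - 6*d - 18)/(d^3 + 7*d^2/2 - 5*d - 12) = (d + 6)/(d + 4)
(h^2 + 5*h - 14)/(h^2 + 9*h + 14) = (h - 2)/(h + 2)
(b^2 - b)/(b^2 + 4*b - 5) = b/(b + 5)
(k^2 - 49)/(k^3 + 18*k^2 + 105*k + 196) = (k - 7)/(k^2 + 11*k + 28)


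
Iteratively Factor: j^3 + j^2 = (j)*(j^2 + j) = j^2*(j + 1)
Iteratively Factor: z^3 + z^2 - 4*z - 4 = (z + 1)*(z^2 - 4) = (z - 2)*(z + 1)*(z + 2)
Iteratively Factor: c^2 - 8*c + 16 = (c - 4)*(c - 4)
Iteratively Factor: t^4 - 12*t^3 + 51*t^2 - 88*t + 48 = (t - 3)*(t^3 - 9*t^2 + 24*t - 16) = (t - 4)*(t - 3)*(t^2 - 5*t + 4) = (t - 4)^2*(t - 3)*(t - 1)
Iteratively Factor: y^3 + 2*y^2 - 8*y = (y + 4)*(y^2 - 2*y) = y*(y + 4)*(y - 2)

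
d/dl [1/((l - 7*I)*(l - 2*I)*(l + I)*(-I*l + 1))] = (-4*I*l^2 - 25*l + 19*I)/(l^7 - 15*I*l^6 - 58*l^5 - 22*I*l^4 - 251*l^3 - 59*I*l^2 - 336*l - 196*I)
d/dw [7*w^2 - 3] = 14*w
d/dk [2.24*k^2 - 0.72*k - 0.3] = 4.48*k - 0.72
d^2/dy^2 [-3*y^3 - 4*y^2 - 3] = -18*y - 8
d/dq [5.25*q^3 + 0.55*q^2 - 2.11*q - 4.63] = 15.75*q^2 + 1.1*q - 2.11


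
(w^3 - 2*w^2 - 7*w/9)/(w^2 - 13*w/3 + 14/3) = w*(3*w + 1)/(3*(w - 2))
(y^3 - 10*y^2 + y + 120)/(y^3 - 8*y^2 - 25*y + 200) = (y + 3)/(y + 5)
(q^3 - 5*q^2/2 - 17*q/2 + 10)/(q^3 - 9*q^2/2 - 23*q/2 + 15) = (q - 4)/(q - 6)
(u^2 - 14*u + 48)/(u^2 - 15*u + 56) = (u - 6)/(u - 7)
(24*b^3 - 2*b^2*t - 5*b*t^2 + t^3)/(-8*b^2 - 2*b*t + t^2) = -3*b + t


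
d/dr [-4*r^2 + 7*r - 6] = 7 - 8*r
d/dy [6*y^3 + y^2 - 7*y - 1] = 18*y^2 + 2*y - 7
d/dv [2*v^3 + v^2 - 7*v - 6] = 6*v^2 + 2*v - 7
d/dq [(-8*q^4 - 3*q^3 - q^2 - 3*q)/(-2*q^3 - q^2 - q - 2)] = (16*q^6 + 16*q^5 + 25*q^4 + 58*q^3 + 16*q^2 + 4*q + 6)/(4*q^6 + 4*q^5 + 5*q^4 + 10*q^3 + 5*q^2 + 4*q + 4)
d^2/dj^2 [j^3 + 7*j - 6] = 6*j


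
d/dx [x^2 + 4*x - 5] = 2*x + 4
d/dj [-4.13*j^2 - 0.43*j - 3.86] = -8.26*j - 0.43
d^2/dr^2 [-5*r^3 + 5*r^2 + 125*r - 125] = 10 - 30*r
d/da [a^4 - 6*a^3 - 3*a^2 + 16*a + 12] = 4*a^3 - 18*a^2 - 6*a + 16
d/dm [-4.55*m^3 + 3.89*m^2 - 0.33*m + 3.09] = -13.65*m^2 + 7.78*m - 0.33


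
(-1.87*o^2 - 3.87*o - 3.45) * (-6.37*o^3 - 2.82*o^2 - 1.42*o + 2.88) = 11.9119*o^5 + 29.9253*o^4 + 35.5453*o^3 + 9.8388*o^2 - 6.2466*o - 9.936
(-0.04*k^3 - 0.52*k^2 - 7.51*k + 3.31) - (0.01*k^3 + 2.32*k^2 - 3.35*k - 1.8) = -0.05*k^3 - 2.84*k^2 - 4.16*k + 5.11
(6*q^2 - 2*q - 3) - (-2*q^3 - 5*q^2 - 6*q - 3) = 2*q^3 + 11*q^2 + 4*q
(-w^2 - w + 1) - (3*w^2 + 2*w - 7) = -4*w^2 - 3*w + 8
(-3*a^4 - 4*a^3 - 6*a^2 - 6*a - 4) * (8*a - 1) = -24*a^5 - 29*a^4 - 44*a^3 - 42*a^2 - 26*a + 4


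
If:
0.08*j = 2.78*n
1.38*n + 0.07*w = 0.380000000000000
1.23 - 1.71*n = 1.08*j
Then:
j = 1.09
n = 0.03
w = 4.81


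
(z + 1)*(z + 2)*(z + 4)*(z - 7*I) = z^4 + 7*z^3 - 7*I*z^3 + 14*z^2 - 49*I*z^2 + 8*z - 98*I*z - 56*I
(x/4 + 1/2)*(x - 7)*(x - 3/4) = x^3/4 - 23*x^2/16 - 41*x/16 + 21/8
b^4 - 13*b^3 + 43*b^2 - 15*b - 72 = (b - 8)*(b - 3)^2*(b + 1)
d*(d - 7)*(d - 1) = d^3 - 8*d^2 + 7*d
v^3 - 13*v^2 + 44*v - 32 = (v - 8)*(v - 4)*(v - 1)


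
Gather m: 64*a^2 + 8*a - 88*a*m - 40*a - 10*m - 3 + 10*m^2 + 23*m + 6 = 64*a^2 - 32*a + 10*m^2 + m*(13 - 88*a) + 3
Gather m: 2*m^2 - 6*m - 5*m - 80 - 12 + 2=2*m^2 - 11*m - 90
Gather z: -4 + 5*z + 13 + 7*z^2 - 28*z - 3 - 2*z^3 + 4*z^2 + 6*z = -2*z^3 + 11*z^2 - 17*z + 6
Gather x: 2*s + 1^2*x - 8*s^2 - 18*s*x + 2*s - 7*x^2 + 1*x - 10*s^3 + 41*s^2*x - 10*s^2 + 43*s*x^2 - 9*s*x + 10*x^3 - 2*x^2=-10*s^3 - 18*s^2 + 4*s + 10*x^3 + x^2*(43*s - 9) + x*(41*s^2 - 27*s + 2)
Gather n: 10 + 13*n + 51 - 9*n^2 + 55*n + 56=-9*n^2 + 68*n + 117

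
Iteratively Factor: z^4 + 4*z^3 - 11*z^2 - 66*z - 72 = (z - 4)*(z^3 + 8*z^2 + 21*z + 18) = (z - 4)*(z + 2)*(z^2 + 6*z + 9) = (z - 4)*(z + 2)*(z + 3)*(z + 3)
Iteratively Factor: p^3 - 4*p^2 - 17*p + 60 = (p - 3)*(p^2 - p - 20) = (p - 3)*(p + 4)*(p - 5)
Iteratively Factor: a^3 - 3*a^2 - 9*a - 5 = (a + 1)*(a^2 - 4*a - 5) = (a - 5)*(a + 1)*(a + 1)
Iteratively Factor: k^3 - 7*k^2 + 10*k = (k - 5)*(k^2 - 2*k) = (k - 5)*(k - 2)*(k)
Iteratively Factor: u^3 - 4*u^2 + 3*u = (u)*(u^2 - 4*u + 3) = u*(u - 1)*(u - 3)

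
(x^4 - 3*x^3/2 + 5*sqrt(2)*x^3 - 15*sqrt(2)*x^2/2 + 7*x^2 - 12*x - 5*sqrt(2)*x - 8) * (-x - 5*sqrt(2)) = -x^5 - 10*sqrt(2)*x^4 + 3*x^4/2 - 57*x^3 + 15*sqrt(2)*x^3 - 30*sqrt(2)*x^2 + 87*x^2 + 58*x + 60*sqrt(2)*x + 40*sqrt(2)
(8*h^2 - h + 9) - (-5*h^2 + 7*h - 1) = 13*h^2 - 8*h + 10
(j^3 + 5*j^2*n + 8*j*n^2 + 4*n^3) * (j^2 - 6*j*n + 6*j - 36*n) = j^5 - j^4*n + 6*j^4 - 22*j^3*n^2 - 6*j^3*n - 44*j^2*n^3 - 132*j^2*n^2 - 24*j*n^4 - 264*j*n^3 - 144*n^4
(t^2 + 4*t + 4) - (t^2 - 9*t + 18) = 13*t - 14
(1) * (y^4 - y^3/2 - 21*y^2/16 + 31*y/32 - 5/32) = y^4 - y^3/2 - 21*y^2/16 + 31*y/32 - 5/32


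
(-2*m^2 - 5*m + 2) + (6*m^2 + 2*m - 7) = 4*m^2 - 3*m - 5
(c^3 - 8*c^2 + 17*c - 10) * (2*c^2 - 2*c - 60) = 2*c^5 - 18*c^4 - 10*c^3 + 426*c^2 - 1000*c + 600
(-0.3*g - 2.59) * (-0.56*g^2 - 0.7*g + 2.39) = 0.168*g^3 + 1.6604*g^2 + 1.096*g - 6.1901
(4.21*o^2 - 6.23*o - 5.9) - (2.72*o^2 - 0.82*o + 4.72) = 1.49*o^2 - 5.41*o - 10.62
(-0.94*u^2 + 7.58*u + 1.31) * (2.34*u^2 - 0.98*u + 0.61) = -2.1996*u^4 + 18.6584*u^3 - 4.9364*u^2 + 3.34*u + 0.7991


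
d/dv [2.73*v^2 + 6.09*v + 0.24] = 5.46*v + 6.09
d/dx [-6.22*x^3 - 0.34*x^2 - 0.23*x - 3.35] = -18.66*x^2 - 0.68*x - 0.23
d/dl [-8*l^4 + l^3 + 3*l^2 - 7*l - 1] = -32*l^3 + 3*l^2 + 6*l - 7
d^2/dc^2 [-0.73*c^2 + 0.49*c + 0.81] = -1.46000000000000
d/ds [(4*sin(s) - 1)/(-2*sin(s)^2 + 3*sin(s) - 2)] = (8*sin(s)^2 - 4*sin(s) - 5)*cos(s)/(-3*sin(s) - cos(2*s) + 3)^2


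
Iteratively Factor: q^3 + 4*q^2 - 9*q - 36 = (q + 4)*(q^2 - 9) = (q + 3)*(q + 4)*(q - 3)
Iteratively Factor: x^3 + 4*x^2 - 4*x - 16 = (x + 4)*(x^2 - 4) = (x - 2)*(x + 4)*(x + 2)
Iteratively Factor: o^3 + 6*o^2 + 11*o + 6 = (o + 1)*(o^2 + 5*o + 6) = (o + 1)*(o + 2)*(o + 3)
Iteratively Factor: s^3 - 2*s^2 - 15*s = (s - 5)*(s^2 + 3*s) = (s - 5)*(s + 3)*(s)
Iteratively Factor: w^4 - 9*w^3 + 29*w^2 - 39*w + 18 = (w - 1)*(w^3 - 8*w^2 + 21*w - 18) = (w - 2)*(w - 1)*(w^2 - 6*w + 9) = (w - 3)*(w - 2)*(w - 1)*(w - 3)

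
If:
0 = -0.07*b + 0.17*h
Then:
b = 2.42857142857143*h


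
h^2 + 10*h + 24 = (h + 4)*(h + 6)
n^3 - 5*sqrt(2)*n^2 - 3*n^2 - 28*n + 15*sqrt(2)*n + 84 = (n - 3)*(n - 7*sqrt(2))*(n + 2*sqrt(2))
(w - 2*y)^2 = w^2 - 4*w*y + 4*y^2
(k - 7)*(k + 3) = k^2 - 4*k - 21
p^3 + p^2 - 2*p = p*(p - 1)*(p + 2)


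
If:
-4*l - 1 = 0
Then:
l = -1/4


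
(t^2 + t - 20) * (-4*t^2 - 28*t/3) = -4*t^4 - 40*t^3/3 + 212*t^2/3 + 560*t/3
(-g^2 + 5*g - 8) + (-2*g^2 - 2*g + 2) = -3*g^2 + 3*g - 6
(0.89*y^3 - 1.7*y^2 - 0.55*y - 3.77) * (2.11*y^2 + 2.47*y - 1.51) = 1.8779*y^5 - 1.3887*y^4 - 6.7034*y^3 - 6.7462*y^2 - 8.4814*y + 5.6927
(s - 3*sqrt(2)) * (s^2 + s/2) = s^3 - 3*sqrt(2)*s^2 + s^2/2 - 3*sqrt(2)*s/2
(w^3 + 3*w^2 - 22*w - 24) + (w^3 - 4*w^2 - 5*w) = 2*w^3 - w^2 - 27*w - 24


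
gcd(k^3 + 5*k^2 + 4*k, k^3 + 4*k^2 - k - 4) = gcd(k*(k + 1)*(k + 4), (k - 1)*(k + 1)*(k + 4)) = k^2 + 5*k + 4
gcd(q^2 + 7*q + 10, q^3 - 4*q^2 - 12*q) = q + 2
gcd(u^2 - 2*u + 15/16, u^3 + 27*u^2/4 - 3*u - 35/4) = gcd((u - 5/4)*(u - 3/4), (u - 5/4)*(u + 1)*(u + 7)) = u - 5/4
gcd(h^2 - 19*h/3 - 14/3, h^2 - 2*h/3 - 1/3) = 1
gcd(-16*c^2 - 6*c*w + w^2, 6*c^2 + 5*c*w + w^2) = 2*c + w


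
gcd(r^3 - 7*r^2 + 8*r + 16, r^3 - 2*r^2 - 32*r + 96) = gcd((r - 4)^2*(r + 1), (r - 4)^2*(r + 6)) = r^2 - 8*r + 16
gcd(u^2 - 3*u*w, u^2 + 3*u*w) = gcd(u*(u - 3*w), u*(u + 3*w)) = u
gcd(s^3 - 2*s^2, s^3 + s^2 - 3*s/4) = s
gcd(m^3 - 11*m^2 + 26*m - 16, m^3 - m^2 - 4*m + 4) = m^2 - 3*m + 2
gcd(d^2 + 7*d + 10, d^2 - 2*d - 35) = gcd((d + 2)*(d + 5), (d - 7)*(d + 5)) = d + 5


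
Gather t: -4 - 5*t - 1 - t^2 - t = -t^2 - 6*t - 5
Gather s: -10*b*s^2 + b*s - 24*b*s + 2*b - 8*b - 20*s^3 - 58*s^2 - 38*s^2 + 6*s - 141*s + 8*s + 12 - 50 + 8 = -6*b - 20*s^3 + s^2*(-10*b - 96) + s*(-23*b - 127) - 30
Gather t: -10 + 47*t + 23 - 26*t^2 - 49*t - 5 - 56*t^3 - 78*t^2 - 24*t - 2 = -56*t^3 - 104*t^2 - 26*t + 6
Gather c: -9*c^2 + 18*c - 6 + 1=-9*c^2 + 18*c - 5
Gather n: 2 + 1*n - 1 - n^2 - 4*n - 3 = -n^2 - 3*n - 2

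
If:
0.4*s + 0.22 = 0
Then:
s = -0.55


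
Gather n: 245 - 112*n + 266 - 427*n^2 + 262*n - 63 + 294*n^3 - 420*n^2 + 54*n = 294*n^3 - 847*n^2 + 204*n + 448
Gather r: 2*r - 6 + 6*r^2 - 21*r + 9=6*r^2 - 19*r + 3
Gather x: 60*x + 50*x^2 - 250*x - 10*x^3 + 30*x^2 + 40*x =-10*x^3 + 80*x^2 - 150*x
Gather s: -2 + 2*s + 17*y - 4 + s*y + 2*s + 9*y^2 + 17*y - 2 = s*(y + 4) + 9*y^2 + 34*y - 8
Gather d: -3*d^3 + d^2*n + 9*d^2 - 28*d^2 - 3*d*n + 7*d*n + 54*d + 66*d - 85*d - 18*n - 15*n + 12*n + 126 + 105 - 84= -3*d^3 + d^2*(n - 19) + d*(4*n + 35) - 21*n + 147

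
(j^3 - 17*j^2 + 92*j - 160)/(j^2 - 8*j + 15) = (j^2 - 12*j + 32)/(j - 3)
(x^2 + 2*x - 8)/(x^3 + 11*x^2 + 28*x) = (x - 2)/(x*(x + 7))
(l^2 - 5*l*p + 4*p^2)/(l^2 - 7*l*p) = (l^2 - 5*l*p + 4*p^2)/(l*(l - 7*p))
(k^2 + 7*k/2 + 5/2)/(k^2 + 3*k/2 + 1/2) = (2*k + 5)/(2*k + 1)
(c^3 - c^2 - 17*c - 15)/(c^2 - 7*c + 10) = (c^2 + 4*c + 3)/(c - 2)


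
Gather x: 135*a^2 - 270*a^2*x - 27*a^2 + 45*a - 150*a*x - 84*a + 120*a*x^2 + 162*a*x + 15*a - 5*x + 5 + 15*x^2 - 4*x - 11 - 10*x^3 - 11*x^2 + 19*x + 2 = 108*a^2 - 24*a - 10*x^3 + x^2*(120*a + 4) + x*(-270*a^2 + 12*a + 10) - 4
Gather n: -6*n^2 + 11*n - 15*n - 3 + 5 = -6*n^2 - 4*n + 2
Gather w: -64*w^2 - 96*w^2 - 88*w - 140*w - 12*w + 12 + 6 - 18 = -160*w^2 - 240*w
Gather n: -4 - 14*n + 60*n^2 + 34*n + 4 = 60*n^2 + 20*n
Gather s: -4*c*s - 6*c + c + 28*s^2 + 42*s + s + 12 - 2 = -5*c + 28*s^2 + s*(43 - 4*c) + 10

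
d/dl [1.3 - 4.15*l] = -4.15000000000000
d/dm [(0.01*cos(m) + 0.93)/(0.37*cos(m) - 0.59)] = 0.35*sin(m)/(0.37*cos(m) - 0.59)^2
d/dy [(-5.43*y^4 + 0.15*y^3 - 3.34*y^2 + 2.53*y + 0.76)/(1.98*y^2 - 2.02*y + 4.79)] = (-21.5028*y^5 + 33.2028*y^4 - 104.6448*y^3 + 3.8929*y^2 - 35.0068*y + 13.6539)/(3.9204*y^4 - 7.9992*y^3 + 23.0488*y^2 - 19.3516*y + 22.9441)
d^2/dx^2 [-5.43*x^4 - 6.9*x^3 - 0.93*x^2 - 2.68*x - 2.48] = -65.16*x^2 - 41.4*x - 1.86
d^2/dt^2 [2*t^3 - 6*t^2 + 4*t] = 12*t - 12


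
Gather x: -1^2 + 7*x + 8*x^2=8*x^2 + 7*x - 1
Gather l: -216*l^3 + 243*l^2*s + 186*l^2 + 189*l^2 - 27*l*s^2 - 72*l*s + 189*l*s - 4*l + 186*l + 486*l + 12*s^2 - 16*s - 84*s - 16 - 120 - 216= -216*l^3 + l^2*(243*s + 375) + l*(-27*s^2 + 117*s + 668) + 12*s^2 - 100*s - 352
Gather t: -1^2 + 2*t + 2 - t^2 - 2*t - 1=-t^2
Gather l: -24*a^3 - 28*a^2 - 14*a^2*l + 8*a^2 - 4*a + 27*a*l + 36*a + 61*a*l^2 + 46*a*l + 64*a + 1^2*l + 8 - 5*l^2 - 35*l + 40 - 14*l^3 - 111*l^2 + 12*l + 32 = -24*a^3 - 20*a^2 + 96*a - 14*l^3 + l^2*(61*a - 116) + l*(-14*a^2 + 73*a - 22) + 80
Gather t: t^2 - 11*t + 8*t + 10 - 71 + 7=t^2 - 3*t - 54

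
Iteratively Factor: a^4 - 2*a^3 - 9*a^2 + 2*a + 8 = (a + 2)*(a^3 - 4*a^2 - a + 4) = (a + 1)*(a + 2)*(a^2 - 5*a + 4) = (a - 1)*(a + 1)*(a + 2)*(a - 4)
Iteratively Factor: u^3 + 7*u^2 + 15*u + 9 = (u + 3)*(u^2 + 4*u + 3) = (u + 3)^2*(u + 1)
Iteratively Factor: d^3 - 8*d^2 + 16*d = (d - 4)*(d^2 - 4*d) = d*(d - 4)*(d - 4)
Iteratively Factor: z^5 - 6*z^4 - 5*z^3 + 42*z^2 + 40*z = (z)*(z^4 - 6*z^3 - 5*z^2 + 42*z + 40) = z*(z + 1)*(z^3 - 7*z^2 + 2*z + 40) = z*(z - 4)*(z + 1)*(z^2 - 3*z - 10) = z*(z - 4)*(z + 1)*(z + 2)*(z - 5)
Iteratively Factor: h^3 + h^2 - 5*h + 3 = (h - 1)*(h^2 + 2*h - 3) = (h - 1)^2*(h + 3)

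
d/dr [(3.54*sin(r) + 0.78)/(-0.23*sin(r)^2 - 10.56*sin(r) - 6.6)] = (0.8142*sin(r)^2 + 0.358800000000002*sin(r) - 15.1272)*cos(r)/(0.0529*sin(r)^4 + 4.8576*sin(r)^3 + 114.5496*sin(r)^2 + 139.392*sin(r) + 43.56)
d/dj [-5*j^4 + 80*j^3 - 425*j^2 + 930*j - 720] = -20*j^3 + 240*j^2 - 850*j + 930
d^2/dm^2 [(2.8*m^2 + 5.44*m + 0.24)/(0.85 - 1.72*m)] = -21.372592/(5.088448*m^3 - 7.54392*m^2 + 3.7281*m - 0.614125)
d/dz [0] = 0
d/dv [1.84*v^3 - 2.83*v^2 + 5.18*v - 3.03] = 5.52*v^2 - 5.66*v + 5.18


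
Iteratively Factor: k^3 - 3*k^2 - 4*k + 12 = (k - 3)*(k^2 - 4) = (k - 3)*(k - 2)*(k + 2)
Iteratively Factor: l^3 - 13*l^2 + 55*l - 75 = (l - 5)*(l^2 - 8*l + 15) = (l - 5)^2*(l - 3)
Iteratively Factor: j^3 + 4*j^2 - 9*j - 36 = (j + 4)*(j^2 - 9) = (j - 3)*(j + 4)*(j + 3)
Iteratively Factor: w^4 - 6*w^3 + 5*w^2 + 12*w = (w - 4)*(w^3 - 2*w^2 - 3*w) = (w - 4)*(w - 3)*(w^2 + w) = (w - 4)*(w - 3)*(w + 1)*(w)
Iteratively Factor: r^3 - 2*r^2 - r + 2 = (r - 2)*(r^2 - 1) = (r - 2)*(r - 1)*(r + 1)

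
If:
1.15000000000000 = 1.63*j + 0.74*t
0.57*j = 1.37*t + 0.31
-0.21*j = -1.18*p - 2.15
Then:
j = 0.68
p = -1.70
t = 0.06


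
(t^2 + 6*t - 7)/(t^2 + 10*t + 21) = (t - 1)/(t + 3)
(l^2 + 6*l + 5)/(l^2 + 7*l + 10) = (l + 1)/(l + 2)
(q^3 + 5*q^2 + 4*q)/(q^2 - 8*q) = (q^2 + 5*q + 4)/(q - 8)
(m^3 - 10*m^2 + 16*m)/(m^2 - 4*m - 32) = m*(m - 2)/(m + 4)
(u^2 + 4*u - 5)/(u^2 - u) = (u + 5)/u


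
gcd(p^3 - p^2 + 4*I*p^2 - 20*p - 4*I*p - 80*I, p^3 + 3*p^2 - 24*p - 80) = p^2 - p - 20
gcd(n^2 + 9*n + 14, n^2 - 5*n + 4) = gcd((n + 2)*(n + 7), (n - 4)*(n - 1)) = 1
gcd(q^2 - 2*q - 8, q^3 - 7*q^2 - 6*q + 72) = q - 4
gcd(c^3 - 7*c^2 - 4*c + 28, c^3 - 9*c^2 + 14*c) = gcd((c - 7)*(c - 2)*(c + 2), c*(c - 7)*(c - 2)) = c^2 - 9*c + 14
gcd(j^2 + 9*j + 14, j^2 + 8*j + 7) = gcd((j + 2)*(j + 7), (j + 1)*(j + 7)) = j + 7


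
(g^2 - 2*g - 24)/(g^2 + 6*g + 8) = (g - 6)/(g + 2)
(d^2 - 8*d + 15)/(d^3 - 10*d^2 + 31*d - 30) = 1/(d - 2)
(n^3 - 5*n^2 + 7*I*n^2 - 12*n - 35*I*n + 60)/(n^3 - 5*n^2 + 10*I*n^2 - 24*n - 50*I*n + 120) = (n + 3*I)/(n + 6*I)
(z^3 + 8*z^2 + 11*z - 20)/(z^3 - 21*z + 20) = (z + 4)/(z - 4)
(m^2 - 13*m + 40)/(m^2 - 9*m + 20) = (m - 8)/(m - 4)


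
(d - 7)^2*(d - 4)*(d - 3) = d^4 - 21*d^3 + 159*d^2 - 511*d + 588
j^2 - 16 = (j - 4)*(j + 4)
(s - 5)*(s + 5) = s^2 - 25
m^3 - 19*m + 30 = (m - 3)*(m - 2)*(m + 5)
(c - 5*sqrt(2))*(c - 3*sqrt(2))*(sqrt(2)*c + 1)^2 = 2*c^4 - 14*sqrt(2)*c^3 + 29*c^2 + 52*sqrt(2)*c + 30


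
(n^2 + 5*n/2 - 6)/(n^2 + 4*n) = (n - 3/2)/n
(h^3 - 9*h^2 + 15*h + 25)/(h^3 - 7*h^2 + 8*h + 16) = (h^2 - 10*h + 25)/(h^2 - 8*h + 16)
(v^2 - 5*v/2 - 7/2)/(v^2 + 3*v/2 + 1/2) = (2*v - 7)/(2*v + 1)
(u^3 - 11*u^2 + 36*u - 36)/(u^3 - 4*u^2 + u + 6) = (u - 6)/(u + 1)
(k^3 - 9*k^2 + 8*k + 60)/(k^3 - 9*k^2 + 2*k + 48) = (k^2 - 11*k + 30)/(k^2 - 11*k + 24)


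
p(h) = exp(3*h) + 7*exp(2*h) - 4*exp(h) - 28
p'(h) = 3*exp(3*h) + 14*exp(2*h) - 4*exp(h)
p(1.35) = 118.13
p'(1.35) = 365.08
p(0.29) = -18.46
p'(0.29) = 26.82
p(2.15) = 1086.26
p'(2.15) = 2895.56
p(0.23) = -19.95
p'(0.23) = 23.12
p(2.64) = 4042.31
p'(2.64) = 10948.44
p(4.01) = 188751.07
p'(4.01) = 545490.13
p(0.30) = -18.19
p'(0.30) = 27.49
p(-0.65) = -28.04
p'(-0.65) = 2.15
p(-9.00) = -28.00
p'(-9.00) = 0.00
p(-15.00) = -28.00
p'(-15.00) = 0.00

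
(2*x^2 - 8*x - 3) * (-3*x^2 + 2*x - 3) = -6*x^4 + 28*x^3 - 13*x^2 + 18*x + 9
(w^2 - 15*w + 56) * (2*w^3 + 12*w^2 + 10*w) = 2*w^5 - 18*w^4 - 58*w^3 + 522*w^2 + 560*w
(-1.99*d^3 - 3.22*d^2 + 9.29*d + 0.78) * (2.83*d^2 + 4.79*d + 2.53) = -5.6317*d^5 - 18.6447*d^4 + 5.83219999999999*d^3 + 38.5599*d^2 + 27.2399*d + 1.9734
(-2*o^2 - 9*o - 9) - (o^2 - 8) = -3*o^2 - 9*o - 1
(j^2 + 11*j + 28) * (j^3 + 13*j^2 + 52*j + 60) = j^5 + 24*j^4 + 223*j^3 + 996*j^2 + 2116*j + 1680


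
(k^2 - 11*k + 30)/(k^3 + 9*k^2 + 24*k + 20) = (k^2 - 11*k + 30)/(k^3 + 9*k^2 + 24*k + 20)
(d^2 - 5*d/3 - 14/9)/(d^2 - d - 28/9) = (3*d + 2)/(3*d + 4)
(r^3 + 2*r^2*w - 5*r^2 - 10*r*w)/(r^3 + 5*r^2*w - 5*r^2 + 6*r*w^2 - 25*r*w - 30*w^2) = r/(r + 3*w)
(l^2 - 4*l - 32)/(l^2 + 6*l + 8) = (l - 8)/(l + 2)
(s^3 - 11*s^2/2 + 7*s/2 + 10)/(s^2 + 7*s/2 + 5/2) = (2*s^2 - 13*s + 20)/(2*s + 5)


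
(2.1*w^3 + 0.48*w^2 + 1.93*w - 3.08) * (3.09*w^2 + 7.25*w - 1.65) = 6.489*w^5 + 16.7082*w^4 + 5.9787*w^3 + 3.6833*w^2 - 25.5145*w + 5.082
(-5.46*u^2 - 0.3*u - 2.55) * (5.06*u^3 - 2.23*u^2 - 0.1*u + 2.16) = -27.6276*u^5 + 10.6578*u^4 - 11.688*u^3 - 6.0771*u^2 - 0.393*u - 5.508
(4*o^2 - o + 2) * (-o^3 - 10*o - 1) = -4*o^5 + o^4 - 42*o^3 + 6*o^2 - 19*o - 2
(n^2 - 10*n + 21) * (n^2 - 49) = n^4 - 10*n^3 - 28*n^2 + 490*n - 1029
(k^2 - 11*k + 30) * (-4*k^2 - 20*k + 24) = -4*k^4 + 24*k^3 + 124*k^2 - 864*k + 720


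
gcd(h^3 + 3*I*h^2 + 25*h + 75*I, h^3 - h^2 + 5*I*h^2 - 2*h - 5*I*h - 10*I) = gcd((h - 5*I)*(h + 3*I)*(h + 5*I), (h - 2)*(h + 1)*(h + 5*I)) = h + 5*I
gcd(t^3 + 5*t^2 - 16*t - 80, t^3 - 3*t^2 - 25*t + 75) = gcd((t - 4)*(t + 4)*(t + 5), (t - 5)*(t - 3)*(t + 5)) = t + 5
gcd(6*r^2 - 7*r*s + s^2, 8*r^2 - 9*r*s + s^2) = r - s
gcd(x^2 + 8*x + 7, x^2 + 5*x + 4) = x + 1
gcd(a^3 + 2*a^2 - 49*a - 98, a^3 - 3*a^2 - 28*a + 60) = 1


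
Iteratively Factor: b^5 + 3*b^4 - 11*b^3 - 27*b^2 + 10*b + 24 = (b + 1)*(b^4 + 2*b^3 - 13*b^2 - 14*b + 24) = (b - 3)*(b + 1)*(b^3 + 5*b^2 + 2*b - 8) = (b - 3)*(b - 1)*(b + 1)*(b^2 + 6*b + 8) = (b - 3)*(b - 1)*(b + 1)*(b + 4)*(b + 2)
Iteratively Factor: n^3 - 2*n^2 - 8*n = (n - 4)*(n^2 + 2*n) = (n - 4)*(n + 2)*(n)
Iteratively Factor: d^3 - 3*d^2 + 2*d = (d - 1)*(d^2 - 2*d) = (d - 2)*(d - 1)*(d)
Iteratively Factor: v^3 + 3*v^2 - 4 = (v + 2)*(v^2 + v - 2) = (v + 2)^2*(v - 1)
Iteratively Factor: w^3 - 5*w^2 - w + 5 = (w - 5)*(w^2 - 1) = (w - 5)*(w - 1)*(w + 1)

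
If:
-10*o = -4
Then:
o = 2/5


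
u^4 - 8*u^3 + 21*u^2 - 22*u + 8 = (u - 4)*(u - 2)*(u - 1)^2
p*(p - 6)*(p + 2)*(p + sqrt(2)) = p^4 - 4*p^3 + sqrt(2)*p^3 - 12*p^2 - 4*sqrt(2)*p^2 - 12*sqrt(2)*p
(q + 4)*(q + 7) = q^2 + 11*q + 28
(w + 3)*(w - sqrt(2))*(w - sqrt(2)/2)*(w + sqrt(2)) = w^4 - sqrt(2)*w^3/2 + 3*w^3 - 3*sqrt(2)*w^2/2 - 2*w^2 - 6*w + sqrt(2)*w + 3*sqrt(2)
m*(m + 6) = m^2 + 6*m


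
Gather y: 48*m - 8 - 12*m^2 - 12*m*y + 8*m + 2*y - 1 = -12*m^2 + 56*m + y*(2 - 12*m) - 9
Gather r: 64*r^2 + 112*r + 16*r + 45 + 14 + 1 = 64*r^2 + 128*r + 60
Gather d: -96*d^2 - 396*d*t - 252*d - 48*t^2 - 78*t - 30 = -96*d^2 + d*(-396*t - 252) - 48*t^2 - 78*t - 30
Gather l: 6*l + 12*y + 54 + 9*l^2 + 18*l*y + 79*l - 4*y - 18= 9*l^2 + l*(18*y + 85) + 8*y + 36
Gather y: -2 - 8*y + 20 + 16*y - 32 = 8*y - 14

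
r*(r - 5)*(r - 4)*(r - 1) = r^4 - 10*r^3 + 29*r^2 - 20*r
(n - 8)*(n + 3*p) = n^2 + 3*n*p - 8*n - 24*p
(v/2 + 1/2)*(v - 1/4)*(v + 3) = v^3/2 + 15*v^2/8 + v - 3/8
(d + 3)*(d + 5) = d^2 + 8*d + 15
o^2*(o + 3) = o^3 + 3*o^2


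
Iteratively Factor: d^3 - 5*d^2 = (d)*(d^2 - 5*d) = d*(d - 5)*(d)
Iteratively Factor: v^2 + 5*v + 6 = (v + 2)*(v + 3)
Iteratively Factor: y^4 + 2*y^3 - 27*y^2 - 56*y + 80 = (y - 1)*(y^3 + 3*y^2 - 24*y - 80) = (y - 1)*(y + 4)*(y^2 - y - 20) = (y - 5)*(y - 1)*(y + 4)*(y + 4)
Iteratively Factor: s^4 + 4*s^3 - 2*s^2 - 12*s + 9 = (s + 3)*(s^3 + s^2 - 5*s + 3) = (s + 3)^2*(s^2 - 2*s + 1) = (s - 1)*(s + 3)^2*(s - 1)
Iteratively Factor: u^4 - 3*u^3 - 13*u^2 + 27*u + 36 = (u + 3)*(u^3 - 6*u^2 + 5*u + 12) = (u - 4)*(u + 3)*(u^2 - 2*u - 3) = (u - 4)*(u - 3)*(u + 3)*(u + 1)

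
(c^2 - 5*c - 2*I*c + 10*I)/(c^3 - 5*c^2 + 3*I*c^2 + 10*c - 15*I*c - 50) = 1/(c + 5*I)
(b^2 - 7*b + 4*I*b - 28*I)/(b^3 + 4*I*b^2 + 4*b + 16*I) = (b - 7)/(b^2 + 4)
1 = 1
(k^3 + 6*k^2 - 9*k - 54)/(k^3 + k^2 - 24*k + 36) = (k + 3)/(k - 2)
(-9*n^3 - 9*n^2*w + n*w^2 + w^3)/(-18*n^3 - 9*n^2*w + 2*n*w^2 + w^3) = (n + w)/(2*n + w)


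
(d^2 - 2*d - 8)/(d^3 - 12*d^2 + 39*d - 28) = (d + 2)/(d^2 - 8*d + 7)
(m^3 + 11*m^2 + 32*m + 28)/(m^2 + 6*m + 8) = (m^2 + 9*m + 14)/(m + 4)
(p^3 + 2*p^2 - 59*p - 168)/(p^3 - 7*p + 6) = (p^2 - p - 56)/(p^2 - 3*p + 2)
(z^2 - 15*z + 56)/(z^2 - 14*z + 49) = (z - 8)/(z - 7)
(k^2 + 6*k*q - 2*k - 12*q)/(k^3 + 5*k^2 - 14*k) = (k + 6*q)/(k*(k + 7))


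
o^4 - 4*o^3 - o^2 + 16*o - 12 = (o - 3)*(o - 2)*(o - 1)*(o + 2)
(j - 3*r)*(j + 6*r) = j^2 + 3*j*r - 18*r^2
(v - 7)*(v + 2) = v^2 - 5*v - 14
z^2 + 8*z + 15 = (z + 3)*(z + 5)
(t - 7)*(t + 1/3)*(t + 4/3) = t^3 - 16*t^2/3 - 101*t/9 - 28/9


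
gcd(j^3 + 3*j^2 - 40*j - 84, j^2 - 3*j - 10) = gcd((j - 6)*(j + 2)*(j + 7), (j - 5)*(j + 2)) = j + 2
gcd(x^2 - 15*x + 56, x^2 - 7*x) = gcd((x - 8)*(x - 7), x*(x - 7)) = x - 7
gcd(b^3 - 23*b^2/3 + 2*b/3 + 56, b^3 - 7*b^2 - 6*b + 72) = b^2 - 10*b + 24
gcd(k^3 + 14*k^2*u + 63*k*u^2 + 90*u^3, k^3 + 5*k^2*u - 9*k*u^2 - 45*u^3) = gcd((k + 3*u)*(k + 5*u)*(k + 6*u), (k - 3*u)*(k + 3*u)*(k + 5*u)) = k^2 + 8*k*u + 15*u^2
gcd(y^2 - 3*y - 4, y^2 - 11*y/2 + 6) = y - 4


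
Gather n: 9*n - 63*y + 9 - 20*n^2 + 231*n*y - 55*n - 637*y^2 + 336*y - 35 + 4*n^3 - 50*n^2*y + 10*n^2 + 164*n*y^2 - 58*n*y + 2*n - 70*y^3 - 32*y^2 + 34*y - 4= 4*n^3 + n^2*(-50*y - 10) + n*(164*y^2 + 173*y - 44) - 70*y^3 - 669*y^2 + 307*y - 30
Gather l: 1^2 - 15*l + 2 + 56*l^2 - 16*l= 56*l^2 - 31*l + 3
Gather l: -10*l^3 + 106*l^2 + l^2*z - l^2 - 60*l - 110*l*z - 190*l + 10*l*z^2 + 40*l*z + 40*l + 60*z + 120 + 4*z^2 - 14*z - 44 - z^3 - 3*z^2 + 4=-10*l^3 + l^2*(z + 105) + l*(10*z^2 - 70*z - 210) - z^3 + z^2 + 46*z + 80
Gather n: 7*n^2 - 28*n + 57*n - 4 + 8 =7*n^2 + 29*n + 4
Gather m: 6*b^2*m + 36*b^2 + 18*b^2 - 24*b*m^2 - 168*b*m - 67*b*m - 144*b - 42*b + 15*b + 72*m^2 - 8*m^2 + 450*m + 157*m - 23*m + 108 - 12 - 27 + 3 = 54*b^2 - 171*b + m^2*(64 - 24*b) + m*(6*b^2 - 235*b + 584) + 72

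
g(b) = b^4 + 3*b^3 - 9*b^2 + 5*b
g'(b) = 4*b^3 + 9*b^2 - 18*b + 5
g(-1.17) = -21.10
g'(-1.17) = 31.97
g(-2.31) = -68.08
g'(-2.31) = 45.30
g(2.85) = 76.57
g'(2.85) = 119.40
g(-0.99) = -15.72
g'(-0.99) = 27.76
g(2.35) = 31.48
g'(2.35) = 64.31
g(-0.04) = -0.21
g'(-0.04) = 5.73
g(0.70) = 0.36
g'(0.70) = -1.82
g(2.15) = 20.33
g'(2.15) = 47.66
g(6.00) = 1650.00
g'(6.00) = 1085.00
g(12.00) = 24684.00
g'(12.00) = 7997.00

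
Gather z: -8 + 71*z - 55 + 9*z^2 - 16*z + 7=9*z^2 + 55*z - 56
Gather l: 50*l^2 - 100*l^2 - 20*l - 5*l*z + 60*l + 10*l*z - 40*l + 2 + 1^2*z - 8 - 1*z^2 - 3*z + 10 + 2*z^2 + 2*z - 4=-50*l^2 + 5*l*z + z^2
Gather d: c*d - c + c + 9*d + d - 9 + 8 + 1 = d*(c + 10)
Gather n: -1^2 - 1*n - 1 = -n - 2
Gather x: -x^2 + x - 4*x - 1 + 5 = -x^2 - 3*x + 4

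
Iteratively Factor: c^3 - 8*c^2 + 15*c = (c)*(c^2 - 8*c + 15) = c*(c - 5)*(c - 3)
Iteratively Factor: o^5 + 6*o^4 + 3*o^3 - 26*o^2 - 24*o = (o - 2)*(o^4 + 8*o^3 + 19*o^2 + 12*o) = (o - 2)*(o + 3)*(o^3 + 5*o^2 + 4*o) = (o - 2)*(o + 3)*(o + 4)*(o^2 + o) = o*(o - 2)*(o + 3)*(o + 4)*(o + 1)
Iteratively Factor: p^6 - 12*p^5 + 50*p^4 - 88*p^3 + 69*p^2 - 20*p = (p - 5)*(p^5 - 7*p^4 + 15*p^3 - 13*p^2 + 4*p) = (p - 5)*(p - 1)*(p^4 - 6*p^3 + 9*p^2 - 4*p) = (p - 5)*(p - 1)^2*(p^3 - 5*p^2 + 4*p) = (p - 5)*(p - 1)^3*(p^2 - 4*p) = p*(p - 5)*(p - 1)^3*(p - 4)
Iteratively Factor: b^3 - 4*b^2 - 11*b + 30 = (b - 5)*(b^2 + b - 6) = (b - 5)*(b - 2)*(b + 3)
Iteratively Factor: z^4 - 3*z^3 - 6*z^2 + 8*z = (z - 4)*(z^3 + z^2 - 2*z) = z*(z - 4)*(z^2 + z - 2) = z*(z - 4)*(z + 2)*(z - 1)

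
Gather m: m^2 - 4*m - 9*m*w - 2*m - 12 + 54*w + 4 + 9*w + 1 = m^2 + m*(-9*w - 6) + 63*w - 7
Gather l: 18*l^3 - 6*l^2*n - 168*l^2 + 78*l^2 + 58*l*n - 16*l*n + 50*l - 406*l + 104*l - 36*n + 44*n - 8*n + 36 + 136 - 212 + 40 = 18*l^3 + l^2*(-6*n - 90) + l*(42*n - 252)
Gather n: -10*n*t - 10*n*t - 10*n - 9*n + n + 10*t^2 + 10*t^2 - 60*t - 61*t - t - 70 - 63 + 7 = n*(-20*t - 18) + 20*t^2 - 122*t - 126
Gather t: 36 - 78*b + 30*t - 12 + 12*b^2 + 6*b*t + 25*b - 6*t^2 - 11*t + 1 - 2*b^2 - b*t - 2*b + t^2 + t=10*b^2 - 55*b - 5*t^2 + t*(5*b + 20) + 25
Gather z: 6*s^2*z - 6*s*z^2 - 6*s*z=-6*s*z^2 + z*(6*s^2 - 6*s)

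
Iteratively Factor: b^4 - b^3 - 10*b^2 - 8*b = (b + 2)*(b^3 - 3*b^2 - 4*b) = (b + 1)*(b + 2)*(b^2 - 4*b) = (b - 4)*(b + 1)*(b + 2)*(b)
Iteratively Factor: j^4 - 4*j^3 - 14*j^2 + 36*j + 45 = (j - 3)*(j^3 - j^2 - 17*j - 15) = (j - 3)*(j + 1)*(j^2 - 2*j - 15) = (j - 3)*(j + 1)*(j + 3)*(j - 5)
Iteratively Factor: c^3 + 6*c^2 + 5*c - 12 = (c - 1)*(c^2 + 7*c + 12) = (c - 1)*(c + 3)*(c + 4)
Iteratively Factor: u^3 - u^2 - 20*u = (u - 5)*(u^2 + 4*u) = u*(u - 5)*(u + 4)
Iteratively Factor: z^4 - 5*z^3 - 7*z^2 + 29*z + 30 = (z - 5)*(z^3 - 7*z - 6) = (z - 5)*(z + 1)*(z^2 - z - 6) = (z - 5)*(z + 1)*(z + 2)*(z - 3)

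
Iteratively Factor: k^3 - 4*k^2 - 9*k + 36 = (k - 3)*(k^2 - k - 12) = (k - 3)*(k + 3)*(k - 4)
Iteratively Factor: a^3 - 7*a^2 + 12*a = (a - 3)*(a^2 - 4*a) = (a - 4)*(a - 3)*(a)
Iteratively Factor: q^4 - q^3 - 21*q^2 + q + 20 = (q + 1)*(q^3 - 2*q^2 - 19*q + 20) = (q + 1)*(q + 4)*(q^2 - 6*q + 5) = (q - 1)*(q + 1)*(q + 4)*(q - 5)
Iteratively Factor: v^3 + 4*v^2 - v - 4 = (v + 1)*(v^2 + 3*v - 4) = (v + 1)*(v + 4)*(v - 1)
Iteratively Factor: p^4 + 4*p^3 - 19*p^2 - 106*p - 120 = (p + 2)*(p^3 + 2*p^2 - 23*p - 60) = (p + 2)*(p + 3)*(p^2 - p - 20) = (p - 5)*(p + 2)*(p + 3)*(p + 4)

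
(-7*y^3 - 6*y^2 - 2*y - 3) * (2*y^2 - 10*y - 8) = -14*y^5 + 58*y^4 + 112*y^3 + 62*y^2 + 46*y + 24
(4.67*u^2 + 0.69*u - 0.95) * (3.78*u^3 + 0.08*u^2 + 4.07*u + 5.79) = 17.6526*u^5 + 2.9818*u^4 + 15.4711*u^3 + 29.7716*u^2 + 0.1286*u - 5.5005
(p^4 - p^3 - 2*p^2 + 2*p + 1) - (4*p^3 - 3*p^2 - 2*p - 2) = p^4 - 5*p^3 + p^2 + 4*p + 3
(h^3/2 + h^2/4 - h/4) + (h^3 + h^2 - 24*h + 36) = 3*h^3/2 + 5*h^2/4 - 97*h/4 + 36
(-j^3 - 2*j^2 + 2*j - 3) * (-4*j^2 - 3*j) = 4*j^5 + 11*j^4 - 2*j^3 + 6*j^2 + 9*j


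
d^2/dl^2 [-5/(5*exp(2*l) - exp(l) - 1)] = 5*(2*(10*exp(l) - 1)^2*exp(l) + (20*exp(l) - 1)*(-5*exp(2*l) + exp(l) + 1))*exp(l)/(-5*exp(2*l) + exp(l) + 1)^3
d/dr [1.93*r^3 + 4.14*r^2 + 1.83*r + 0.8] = 5.79*r^2 + 8.28*r + 1.83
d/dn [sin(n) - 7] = cos(n)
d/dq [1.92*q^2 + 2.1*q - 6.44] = 3.84*q + 2.1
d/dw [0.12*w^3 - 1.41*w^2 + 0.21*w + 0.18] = 0.36*w^2 - 2.82*w + 0.21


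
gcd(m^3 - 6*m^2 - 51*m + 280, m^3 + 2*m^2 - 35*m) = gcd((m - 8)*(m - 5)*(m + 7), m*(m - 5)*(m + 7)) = m^2 + 2*m - 35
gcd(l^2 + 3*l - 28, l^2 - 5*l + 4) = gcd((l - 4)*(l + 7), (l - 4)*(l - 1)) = l - 4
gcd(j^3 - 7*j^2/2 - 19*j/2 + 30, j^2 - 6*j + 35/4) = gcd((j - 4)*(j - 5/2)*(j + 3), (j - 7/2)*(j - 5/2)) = j - 5/2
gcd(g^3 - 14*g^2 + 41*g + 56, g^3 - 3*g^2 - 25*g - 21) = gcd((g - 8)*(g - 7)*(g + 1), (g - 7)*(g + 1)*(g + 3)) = g^2 - 6*g - 7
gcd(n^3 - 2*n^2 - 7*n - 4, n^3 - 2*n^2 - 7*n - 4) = n^3 - 2*n^2 - 7*n - 4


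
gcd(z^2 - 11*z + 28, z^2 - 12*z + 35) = z - 7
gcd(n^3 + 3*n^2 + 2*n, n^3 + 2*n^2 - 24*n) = n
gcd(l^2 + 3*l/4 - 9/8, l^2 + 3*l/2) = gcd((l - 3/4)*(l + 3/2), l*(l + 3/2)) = l + 3/2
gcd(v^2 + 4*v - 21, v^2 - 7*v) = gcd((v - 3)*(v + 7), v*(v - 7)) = 1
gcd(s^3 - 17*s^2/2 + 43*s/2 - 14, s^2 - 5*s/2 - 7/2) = s - 7/2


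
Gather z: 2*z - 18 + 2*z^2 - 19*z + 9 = 2*z^2 - 17*z - 9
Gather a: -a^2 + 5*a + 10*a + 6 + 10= -a^2 + 15*a + 16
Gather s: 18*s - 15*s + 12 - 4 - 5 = 3*s + 3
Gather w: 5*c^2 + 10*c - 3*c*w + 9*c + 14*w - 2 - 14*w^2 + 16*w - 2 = 5*c^2 + 19*c - 14*w^2 + w*(30 - 3*c) - 4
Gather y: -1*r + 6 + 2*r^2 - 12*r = 2*r^2 - 13*r + 6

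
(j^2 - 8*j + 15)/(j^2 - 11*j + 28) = (j^2 - 8*j + 15)/(j^2 - 11*j + 28)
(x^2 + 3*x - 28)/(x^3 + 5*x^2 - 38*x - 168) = (x - 4)/(x^2 - 2*x - 24)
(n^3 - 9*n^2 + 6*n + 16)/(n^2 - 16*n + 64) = (n^2 - n - 2)/(n - 8)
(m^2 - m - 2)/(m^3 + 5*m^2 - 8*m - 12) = 1/(m + 6)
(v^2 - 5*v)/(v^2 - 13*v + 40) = v/(v - 8)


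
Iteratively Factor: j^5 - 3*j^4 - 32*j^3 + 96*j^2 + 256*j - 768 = (j + 4)*(j^4 - 7*j^3 - 4*j^2 + 112*j - 192) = (j + 4)^2*(j^3 - 11*j^2 + 40*j - 48) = (j - 4)*(j + 4)^2*(j^2 - 7*j + 12) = (j - 4)^2*(j + 4)^2*(j - 3)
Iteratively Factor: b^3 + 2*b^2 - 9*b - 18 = (b + 3)*(b^2 - b - 6) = (b - 3)*(b + 3)*(b + 2)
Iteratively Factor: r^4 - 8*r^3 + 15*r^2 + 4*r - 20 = (r - 2)*(r^3 - 6*r^2 + 3*r + 10) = (r - 2)^2*(r^2 - 4*r - 5) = (r - 2)^2*(r + 1)*(r - 5)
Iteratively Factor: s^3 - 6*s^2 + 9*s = (s - 3)*(s^2 - 3*s) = s*(s - 3)*(s - 3)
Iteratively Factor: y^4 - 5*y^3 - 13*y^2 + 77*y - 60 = (y - 5)*(y^3 - 13*y + 12) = (y - 5)*(y - 3)*(y^2 + 3*y - 4) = (y - 5)*(y - 3)*(y + 4)*(y - 1)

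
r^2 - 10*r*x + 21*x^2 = (r - 7*x)*(r - 3*x)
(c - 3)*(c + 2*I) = c^2 - 3*c + 2*I*c - 6*I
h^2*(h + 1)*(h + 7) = h^4 + 8*h^3 + 7*h^2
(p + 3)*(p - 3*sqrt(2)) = p^2 - 3*sqrt(2)*p + 3*p - 9*sqrt(2)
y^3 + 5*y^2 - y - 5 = (y - 1)*(y + 1)*(y + 5)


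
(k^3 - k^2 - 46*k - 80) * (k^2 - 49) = k^5 - k^4 - 95*k^3 - 31*k^2 + 2254*k + 3920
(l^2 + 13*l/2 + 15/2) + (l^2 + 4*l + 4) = 2*l^2 + 21*l/2 + 23/2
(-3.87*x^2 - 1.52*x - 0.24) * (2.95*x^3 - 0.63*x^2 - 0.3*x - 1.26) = -11.4165*x^5 - 2.0459*x^4 + 1.4106*x^3 + 5.4834*x^2 + 1.9872*x + 0.3024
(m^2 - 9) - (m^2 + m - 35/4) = -m - 1/4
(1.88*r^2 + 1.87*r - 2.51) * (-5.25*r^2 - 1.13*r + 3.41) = -9.87*r^4 - 11.9419*r^3 + 17.4752*r^2 + 9.213*r - 8.5591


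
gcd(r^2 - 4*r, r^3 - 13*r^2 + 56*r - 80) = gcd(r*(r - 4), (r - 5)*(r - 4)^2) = r - 4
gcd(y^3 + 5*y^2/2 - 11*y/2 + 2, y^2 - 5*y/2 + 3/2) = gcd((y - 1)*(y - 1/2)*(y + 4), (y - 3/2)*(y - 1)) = y - 1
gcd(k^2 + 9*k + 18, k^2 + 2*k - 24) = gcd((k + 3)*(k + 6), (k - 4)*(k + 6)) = k + 6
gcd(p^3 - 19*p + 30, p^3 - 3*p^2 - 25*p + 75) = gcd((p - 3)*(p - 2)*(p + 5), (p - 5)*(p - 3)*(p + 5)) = p^2 + 2*p - 15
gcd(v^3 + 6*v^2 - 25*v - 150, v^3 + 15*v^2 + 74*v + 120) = v^2 + 11*v + 30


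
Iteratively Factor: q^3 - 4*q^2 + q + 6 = (q - 3)*(q^2 - q - 2) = (q - 3)*(q - 2)*(q + 1)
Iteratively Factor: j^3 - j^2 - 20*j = (j - 5)*(j^2 + 4*j) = (j - 5)*(j + 4)*(j)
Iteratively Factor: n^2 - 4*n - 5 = (n + 1)*(n - 5)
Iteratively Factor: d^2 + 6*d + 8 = (d + 4)*(d + 2)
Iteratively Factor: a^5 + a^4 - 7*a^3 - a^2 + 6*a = (a + 3)*(a^4 - 2*a^3 - a^2 + 2*a) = a*(a + 3)*(a^3 - 2*a^2 - a + 2) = a*(a - 1)*(a + 3)*(a^2 - a - 2) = a*(a - 1)*(a + 1)*(a + 3)*(a - 2)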